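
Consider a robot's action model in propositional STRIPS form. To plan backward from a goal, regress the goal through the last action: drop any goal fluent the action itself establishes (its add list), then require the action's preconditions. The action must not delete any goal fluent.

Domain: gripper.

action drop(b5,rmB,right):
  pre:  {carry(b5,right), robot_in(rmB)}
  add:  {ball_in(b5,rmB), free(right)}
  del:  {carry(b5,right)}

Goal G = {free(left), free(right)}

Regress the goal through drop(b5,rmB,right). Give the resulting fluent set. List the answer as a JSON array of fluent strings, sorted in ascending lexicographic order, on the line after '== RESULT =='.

Compute (G \ add) ∪ pre:
  G ∩ del = {}  (empty — regression defined)
  G \ add = {free(left), free(right)} \ {ball_in(b5,rmB), free(right)} = {free(left)}
  ∪ pre   = {free(left)} ∪ {carry(b5,right), robot_in(rmB)}
          = {carry(b5,right), free(left), robot_in(rmB)}

== RESULT ==
["carry(b5,right)", "free(left)", "robot_in(rmB)"]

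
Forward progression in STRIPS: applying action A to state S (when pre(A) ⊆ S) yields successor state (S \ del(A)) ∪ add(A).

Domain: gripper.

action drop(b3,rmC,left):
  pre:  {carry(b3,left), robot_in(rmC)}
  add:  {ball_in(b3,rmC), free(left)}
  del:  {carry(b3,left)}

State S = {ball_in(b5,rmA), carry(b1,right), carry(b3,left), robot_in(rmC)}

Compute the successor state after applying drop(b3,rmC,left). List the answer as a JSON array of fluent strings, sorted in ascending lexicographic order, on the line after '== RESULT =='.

Progress:
  pre ⊆ S: {carry(b3,left), robot_in(rmC)} ⊆ S  — applicable
  S \ del = {ball_in(b5,rmA), carry(b1,right), robot_in(rmC)}
  ∪ add   = {ball_in(b3,rmC), ball_in(b5,rmA), carry(b1,right), free(left), robot_in(rmC)}

== RESULT ==
["ball_in(b3,rmC)", "ball_in(b5,rmA)", "carry(b1,right)", "free(left)", "robot_in(rmC)"]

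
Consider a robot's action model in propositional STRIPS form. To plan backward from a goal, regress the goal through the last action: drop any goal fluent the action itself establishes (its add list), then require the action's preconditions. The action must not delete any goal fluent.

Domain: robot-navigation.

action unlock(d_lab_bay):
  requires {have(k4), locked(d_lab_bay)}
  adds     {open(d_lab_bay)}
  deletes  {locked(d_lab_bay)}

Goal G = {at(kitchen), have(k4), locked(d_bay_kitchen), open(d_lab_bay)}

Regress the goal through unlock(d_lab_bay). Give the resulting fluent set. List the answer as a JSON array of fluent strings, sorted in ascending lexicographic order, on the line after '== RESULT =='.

Regress:
  G ∩ del = {}  (empty — regression defined)
  G \ add = {at(kitchen), have(k4), locked(d_bay_kitchen), open(d_lab_bay)} \ {open(d_lab_bay)} = {at(kitchen), have(k4), locked(d_bay_kitchen)}
  ∪ pre   = {at(kitchen), have(k4), locked(d_bay_kitchen)} ∪ {have(k4), locked(d_lab_bay)}
          = {at(kitchen), have(k4), locked(d_bay_kitchen), locked(d_lab_bay)}

== RESULT ==
["at(kitchen)", "have(k4)", "locked(d_bay_kitchen)", "locked(d_lab_bay)"]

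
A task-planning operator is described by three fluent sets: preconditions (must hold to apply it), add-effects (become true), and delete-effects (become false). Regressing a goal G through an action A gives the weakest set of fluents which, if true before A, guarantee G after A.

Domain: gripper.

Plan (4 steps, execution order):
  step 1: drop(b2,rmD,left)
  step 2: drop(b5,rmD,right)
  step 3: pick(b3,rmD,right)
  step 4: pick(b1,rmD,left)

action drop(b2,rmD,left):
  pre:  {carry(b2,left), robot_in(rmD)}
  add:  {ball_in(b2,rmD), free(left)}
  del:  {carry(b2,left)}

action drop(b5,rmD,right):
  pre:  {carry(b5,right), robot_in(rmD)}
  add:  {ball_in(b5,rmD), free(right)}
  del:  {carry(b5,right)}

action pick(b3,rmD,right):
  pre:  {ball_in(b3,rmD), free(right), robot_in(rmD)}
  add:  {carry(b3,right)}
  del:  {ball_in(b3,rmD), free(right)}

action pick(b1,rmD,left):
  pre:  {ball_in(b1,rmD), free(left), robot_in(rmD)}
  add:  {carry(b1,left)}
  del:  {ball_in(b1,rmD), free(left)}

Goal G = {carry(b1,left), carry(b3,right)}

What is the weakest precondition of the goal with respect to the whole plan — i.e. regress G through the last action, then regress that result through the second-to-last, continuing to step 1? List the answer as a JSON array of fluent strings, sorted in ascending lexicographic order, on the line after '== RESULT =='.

Work backward from the goal:
  through step 4 (pick(b1,rmD,left)): drop {carry(b1,left)}, keep {carry(b3,right)}, require {ball_in(b1,rmD), free(left), robot_in(rmD)}
    → {ball_in(b1,rmD), carry(b3,right), free(left), robot_in(rmD)}
  through step 3 (pick(b3,rmD,right)): drop {carry(b3,right)}, keep {ball_in(b1,rmD), free(left), robot_in(rmD)}, require {ball_in(b3,rmD), free(right), robot_in(rmD)}
    → {ball_in(b1,rmD), ball_in(b3,rmD), free(left), free(right), robot_in(rmD)}
  through step 2 (drop(b5,rmD,right)): drop {free(right)}, keep {ball_in(b1,rmD), ball_in(b3,rmD), free(left), robot_in(rmD)}, require {carry(b5,right), robot_in(rmD)}
    → {ball_in(b1,rmD), ball_in(b3,rmD), carry(b5,right), free(left), robot_in(rmD)}
  through step 1 (drop(b2,rmD,left)): drop {free(left)}, keep {ball_in(b1,rmD), ball_in(b3,rmD), carry(b5,right), robot_in(rmD)}, require {carry(b2,left), robot_in(rmD)}
    → {ball_in(b1,rmD), ball_in(b3,rmD), carry(b2,left), carry(b5,right), robot_in(rmD)}

== RESULT ==
["ball_in(b1,rmD)", "ball_in(b3,rmD)", "carry(b2,left)", "carry(b5,right)", "robot_in(rmD)"]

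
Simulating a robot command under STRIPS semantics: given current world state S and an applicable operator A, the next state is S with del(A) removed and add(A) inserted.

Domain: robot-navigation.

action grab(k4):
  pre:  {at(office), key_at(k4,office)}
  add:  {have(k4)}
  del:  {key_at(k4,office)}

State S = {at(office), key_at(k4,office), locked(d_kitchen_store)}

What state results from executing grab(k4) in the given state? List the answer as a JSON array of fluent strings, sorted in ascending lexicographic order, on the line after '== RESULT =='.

Progress:
  pre ⊆ S: {at(office), key_at(k4,office)} ⊆ S  — applicable
  S \ del = {at(office), locked(d_kitchen_store)}
  ∪ add   = {at(office), have(k4), locked(d_kitchen_store)}

== RESULT ==
["at(office)", "have(k4)", "locked(d_kitchen_store)"]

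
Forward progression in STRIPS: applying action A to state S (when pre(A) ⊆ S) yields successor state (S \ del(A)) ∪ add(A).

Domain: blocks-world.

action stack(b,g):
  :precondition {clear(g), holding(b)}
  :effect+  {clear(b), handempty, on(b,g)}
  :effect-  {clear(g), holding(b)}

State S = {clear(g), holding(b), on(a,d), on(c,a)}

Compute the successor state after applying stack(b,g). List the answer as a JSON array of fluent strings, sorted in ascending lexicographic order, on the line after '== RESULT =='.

Compute (S \ del) ∪ add:
  pre ⊆ S: {clear(g), holding(b)} ⊆ S  — applicable
  S \ del = {on(a,d), on(c,a)}
  ∪ add   = {clear(b), handempty, on(a,d), on(b,g), on(c,a)}

== RESULT ==
["clear(b)", "handempty", "on(a,d)", "on(b,g)", "on(c,a)"]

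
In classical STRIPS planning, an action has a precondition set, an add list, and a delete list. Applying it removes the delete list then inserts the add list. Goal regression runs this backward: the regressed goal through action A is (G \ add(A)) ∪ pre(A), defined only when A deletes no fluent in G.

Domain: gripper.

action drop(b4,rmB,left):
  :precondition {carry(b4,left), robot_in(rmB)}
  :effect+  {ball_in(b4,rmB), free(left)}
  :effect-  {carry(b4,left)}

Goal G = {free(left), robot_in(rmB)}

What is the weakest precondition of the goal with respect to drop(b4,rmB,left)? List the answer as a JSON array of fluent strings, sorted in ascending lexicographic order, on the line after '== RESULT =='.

Compute (G \ add) ∪ pre:
  G ∩ del = {}  (empty — regression defined)
  G \ add = {free(left), robot_in(rmB)} \ {ball_in(b4,rmB), free(left)} = {robot_in(rmB)}
  ∪ pre   = {robot_in(rmB)} ∪ {carry(b4,left), robot_in(rmB)}
          = {carry(b4,left), robot_in(rmB)}

== RESULT ==
["carry(b4,left)", "robot_in(rmB)"]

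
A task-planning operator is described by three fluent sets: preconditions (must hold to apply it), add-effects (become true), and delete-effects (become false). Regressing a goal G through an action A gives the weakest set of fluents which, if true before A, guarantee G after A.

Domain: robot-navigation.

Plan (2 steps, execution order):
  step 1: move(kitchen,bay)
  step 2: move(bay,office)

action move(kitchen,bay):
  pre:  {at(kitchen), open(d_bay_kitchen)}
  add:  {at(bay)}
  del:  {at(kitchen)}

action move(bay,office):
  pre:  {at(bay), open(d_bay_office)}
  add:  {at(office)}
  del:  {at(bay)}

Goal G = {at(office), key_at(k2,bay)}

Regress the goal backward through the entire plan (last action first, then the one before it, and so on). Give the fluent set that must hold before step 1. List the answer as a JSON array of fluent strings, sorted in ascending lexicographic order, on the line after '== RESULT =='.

Work backward from the goal:
  through step 2 (move(bay,office)): drop {at(office)}, keep {key_at(k2,bay)}, require {at(bay), open(d_bay_office)}
    → {at(bay), key_at(k2,bay), open(d_bay_office)}
  through step 1 (move(kitchen,bay)): drop {at(bay)}, keep {key_at(k2,bay), open(d_bay_office)}, require {at(kitchen), open(d_bay_kitchen)}
    → {at(kitchen), key_at(k2,bay), open(d_bay_kitchen), open(d_bay_office)}

== RESULT ==
["at(kitchen)", "key_at(k2,bay)", "open(d_bay_kitchen)", "open(d_bay_office)"]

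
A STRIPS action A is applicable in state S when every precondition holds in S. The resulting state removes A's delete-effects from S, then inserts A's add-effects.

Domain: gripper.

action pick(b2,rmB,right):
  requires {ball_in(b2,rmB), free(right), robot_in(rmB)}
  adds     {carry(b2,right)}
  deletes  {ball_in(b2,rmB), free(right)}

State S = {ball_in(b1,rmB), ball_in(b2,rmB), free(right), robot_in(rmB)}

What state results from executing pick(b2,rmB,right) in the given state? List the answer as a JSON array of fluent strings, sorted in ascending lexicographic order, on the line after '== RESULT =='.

Progress:
  pre ⊆ S: {ball_in(b2,rmB), free(right), robot_in(rmB)} ⊆ S  — applicable
  S \ del = {ball_in(b1,rmB), robot_in(rmB)}
  ∪ add   = {ball_in(b1,rmB), carry(b2,right), robot_in(rmB)}

== RESULT ==
["ball_in(b1,rmB)", "carry(b2,right)", "robot_in(rmB)"]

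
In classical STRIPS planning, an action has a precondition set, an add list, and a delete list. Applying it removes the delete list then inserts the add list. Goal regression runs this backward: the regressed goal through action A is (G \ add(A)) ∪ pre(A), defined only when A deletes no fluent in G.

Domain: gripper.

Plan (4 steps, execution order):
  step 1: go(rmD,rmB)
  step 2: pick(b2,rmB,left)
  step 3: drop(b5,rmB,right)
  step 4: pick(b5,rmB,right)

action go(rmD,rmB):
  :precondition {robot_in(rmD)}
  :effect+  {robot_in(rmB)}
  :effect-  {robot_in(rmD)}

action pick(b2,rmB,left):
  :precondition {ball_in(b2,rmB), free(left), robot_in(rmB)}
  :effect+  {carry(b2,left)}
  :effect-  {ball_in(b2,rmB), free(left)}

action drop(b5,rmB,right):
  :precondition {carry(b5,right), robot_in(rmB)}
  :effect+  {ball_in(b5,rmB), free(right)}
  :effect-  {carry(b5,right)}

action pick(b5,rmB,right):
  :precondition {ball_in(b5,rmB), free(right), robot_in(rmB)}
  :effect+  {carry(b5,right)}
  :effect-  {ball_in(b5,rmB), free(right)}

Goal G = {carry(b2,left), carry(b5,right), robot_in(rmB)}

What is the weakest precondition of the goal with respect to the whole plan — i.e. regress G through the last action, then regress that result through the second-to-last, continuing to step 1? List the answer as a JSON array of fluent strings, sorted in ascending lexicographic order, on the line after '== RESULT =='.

Work backward from the goal:
  through step 4 (pick(b5,rmB,right)): drop {carry(b5,right)}, keep {carry(b2,left), robot_in(rmB)}, require {ball_in(b5,rmB), free(right), robot_in(rmB)}
    → {ball_in(b5,rmB), carry(b2,left), free(right), robot_in(rmB)}
  through step 3 (drop(b5,rmB,right)): drop {ball_in(b5,rmB), free(right)}, keep {carry(b2,left), robot_in(rmB)}, require {carry(b5,right), robot_in(rmB)}
    → {carry(b2,left), carry(b5,right), robot_in(rmB)}
  through step 2 (pick(b2,rmB,left)): drop {carry(b2,left)}, keep {carry(b5,right), robot_in(rmB)}, require {ball_in(b2,rmB), free(left), robot_in(rmB)}
    → {ball_in(b2,rmB), carry(b5,right), free(left), robot_in(rmB)}
  through step 1 (go(rmD,rmB)): drop {robot_in(rmB)}, keep {ball_in(b2,rmB), carry(b5,right), free(left)}, require {robot_in(rmD)}
    → {ball_in(b2,rmB), carry(b5,right), free(left), robot_in(rmD)}

== RESULT ==
["ball_in(b2,rmB)", "carry(b5,right)", "free(left)", "robot_in(rmD)"]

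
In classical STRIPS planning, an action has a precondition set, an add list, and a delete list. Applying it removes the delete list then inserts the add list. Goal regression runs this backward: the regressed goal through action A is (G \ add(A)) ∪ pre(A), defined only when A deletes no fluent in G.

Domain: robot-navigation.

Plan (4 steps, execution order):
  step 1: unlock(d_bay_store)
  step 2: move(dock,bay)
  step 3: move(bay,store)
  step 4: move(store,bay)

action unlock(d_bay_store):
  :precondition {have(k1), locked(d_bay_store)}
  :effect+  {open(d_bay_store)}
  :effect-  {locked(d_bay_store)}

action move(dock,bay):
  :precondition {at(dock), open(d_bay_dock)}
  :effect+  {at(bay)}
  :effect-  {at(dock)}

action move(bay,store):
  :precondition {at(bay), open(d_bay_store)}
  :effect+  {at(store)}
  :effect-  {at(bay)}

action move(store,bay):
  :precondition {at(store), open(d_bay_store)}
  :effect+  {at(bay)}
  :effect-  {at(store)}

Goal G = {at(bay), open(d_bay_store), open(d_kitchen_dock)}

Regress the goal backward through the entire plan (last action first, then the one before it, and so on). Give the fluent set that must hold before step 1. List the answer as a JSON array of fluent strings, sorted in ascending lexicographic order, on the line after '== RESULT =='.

Regress step by step:
  through step 4 (move(store,bay)): drop {at(bay)}, keep {open(d_bay_store), open(d_kitchen_dock)}, require {at(store), open(d_bay_store)}
    → {at(store), open(d_bay_store), open(d_kitchen_dock)}
  through step 3 (move(bay,store)): drop {at(store)}, keep {open(d_bay_store), open(d_kitchen_dock)}, require {at(bay), open(d_bay_store)}
    → {at(bay), open(d_bay_store), open(d_kitchen_dock)}
  through step 2 (move(dock,bay)): drop {at(bay)}, keep {open(d_bay_store), open(d_kitchen_dock)}, require {at(dock), open(d_bay_dock)}
    → {at(dock), open(d_bay_dock), open(d_bay_store), open(d_kitchen_dock)}
  through step 1 (unlock(d_bay_store)): drop {open(d_bay_store)}, keep {at(dock), open(d_bay_dock), open(d_kitchen_dock)}, require {have(k1), locked(d_bay_store)}
    → {at(dock), have(k1), locked(d_bay_store), open(d_bay_dock), open(d_kitchen_dock)}

== RESULT ==
["at(dock)", "have(k1)", "locked(d_bay_store)", "open(d_bay_dock)", "open(d_kitchen_dock)"]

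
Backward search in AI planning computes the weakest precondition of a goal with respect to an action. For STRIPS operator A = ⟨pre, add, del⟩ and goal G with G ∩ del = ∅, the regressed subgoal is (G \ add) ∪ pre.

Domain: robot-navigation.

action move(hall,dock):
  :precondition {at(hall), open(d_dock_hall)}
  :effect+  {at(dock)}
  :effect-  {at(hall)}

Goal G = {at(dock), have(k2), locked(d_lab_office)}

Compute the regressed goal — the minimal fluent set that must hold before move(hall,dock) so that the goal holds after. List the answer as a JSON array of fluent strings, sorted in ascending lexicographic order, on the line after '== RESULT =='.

Regress:
  G ∩ del = {}  (empty — regression defined)
  G \ add = {at(dock), have(k2), locked(d_lab_office)} \ {at(dock)} = {have(k2), locked(d_lab_office)}
  ∪ pre   = {have(k2), locked(d_lab_office)} ∪ {at(hall), open(d_dock_hall)}
          = {at(hall), have(k2), locked(d_lab_office), open(d_dock_hall)}

== RESULT ==
["at(hall)", "have(k2)", "locked(d_lab_office)", "open(d_dock_hall)"]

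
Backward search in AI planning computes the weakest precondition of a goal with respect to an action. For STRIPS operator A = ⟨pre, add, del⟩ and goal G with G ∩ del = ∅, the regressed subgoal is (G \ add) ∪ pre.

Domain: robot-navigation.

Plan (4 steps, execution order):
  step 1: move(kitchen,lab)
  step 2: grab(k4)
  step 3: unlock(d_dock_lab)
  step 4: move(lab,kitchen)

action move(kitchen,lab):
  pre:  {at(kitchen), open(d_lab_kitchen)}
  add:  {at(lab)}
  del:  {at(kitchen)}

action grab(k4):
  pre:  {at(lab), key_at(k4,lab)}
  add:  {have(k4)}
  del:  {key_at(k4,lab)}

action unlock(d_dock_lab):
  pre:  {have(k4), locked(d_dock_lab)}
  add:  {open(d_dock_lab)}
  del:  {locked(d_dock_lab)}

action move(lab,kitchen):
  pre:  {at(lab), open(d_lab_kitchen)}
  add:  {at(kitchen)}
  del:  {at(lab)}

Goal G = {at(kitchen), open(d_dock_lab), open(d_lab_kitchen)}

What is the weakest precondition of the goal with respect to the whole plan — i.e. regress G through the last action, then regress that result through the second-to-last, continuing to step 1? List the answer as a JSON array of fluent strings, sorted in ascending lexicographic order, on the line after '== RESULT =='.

Work backward from the goal:
  through step 4 (move(lab,kitchen)): drop {at(kitchen)}, keep {open(d_dock_lab), open(d_lab_kitchen)}, require {at(lab), open(d_lab_kitchen)}
    → {at(lab), open(d_dock_lab), open(d_lab_kitchen)}
  through step 3 (unlock(d_dock_lab)): drop {open(d_dock_lab)}, keep {at(lab), open(d_lab_kitchen)}, require {have(k4), locked(d_dock_lab)}
    → {at(lab), have(k4), locked(d_dock_lab), open(d_lab_kitchen)}
  through step 2 (grab(k4)): drop {have(k4)}, keep {at(lab), locked(d_dock_lab), open(d_lab_kitchen)}, require {at(lab), key_at(k4,lab)}
    → {at(lab), key_at(k4,lab), locked(d_dock_lab), open(d_lab_kitchen)}
  through step 1 (move(kitchen,lab)): drop {at(lab)}, keep {key_at(k4,lab), locked(d_dock_lab), open(d_lab_kitchen)}, require {at(kitchen), open(d_lab_kitchen)}
    → {at(kitchen), key_at(k4,lab), locked(d_dock_lab), open(d_lab_kitchen)}

== RESULT ==
["at(kitchen)", "key_at(k4,lab)", "locked(d_dock_lab)", "open(d_lab_kitchen)"]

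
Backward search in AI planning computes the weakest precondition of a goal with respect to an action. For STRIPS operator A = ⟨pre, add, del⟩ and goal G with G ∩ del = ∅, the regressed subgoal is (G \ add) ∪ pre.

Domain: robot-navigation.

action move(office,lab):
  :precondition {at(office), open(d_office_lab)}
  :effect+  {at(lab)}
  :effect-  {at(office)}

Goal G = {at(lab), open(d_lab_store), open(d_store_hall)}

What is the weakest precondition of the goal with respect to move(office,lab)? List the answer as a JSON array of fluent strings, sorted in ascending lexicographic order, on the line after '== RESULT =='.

Regress:
  G ∩ del = {}  (empty — regression defined)
  G \ add = {at(lab), open(d_lab_store), open(d_store_hall)} \ {at(lab)} = {open(d_lab_store), open(d_store_hall)}
  ∪ pre   = {open(d_lab_store), open(d_store_hall)} ∪ {at(office), open(d_office_lab)}
          = {at(office), open(d_lab_store), open(d_office_lab), open(d_store_hall)}

== RESULT ==
["at(office)", "open(d_lab_store)", "open(d_office_lab)", "open(d_store_hall)"]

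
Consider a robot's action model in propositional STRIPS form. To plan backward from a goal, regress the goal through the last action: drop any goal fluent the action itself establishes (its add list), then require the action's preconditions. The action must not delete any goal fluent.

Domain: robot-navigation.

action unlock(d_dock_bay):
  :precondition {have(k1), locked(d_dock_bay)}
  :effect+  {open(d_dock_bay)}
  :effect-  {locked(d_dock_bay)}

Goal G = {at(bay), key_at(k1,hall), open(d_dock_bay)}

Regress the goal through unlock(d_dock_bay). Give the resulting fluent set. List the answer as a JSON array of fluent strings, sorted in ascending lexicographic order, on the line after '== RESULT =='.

Compute (G \ add) ∪ pre:
  G ∩ del = {}  (empty — regression defined)
  G \ add = {at(bay), key_at(k1,hall), open(d_dock_bay)} \ {open(d_dock_bay)} = {at(bay), key_at(k1,hall)}
  ∪ pre   = {at(bay), key_at(k1,hall)} ∪ {have(k1), locked(d_dock_bay)}
          = {at(bay), have(k1), key_at(k1,hall), locked(d_dock_bay)}

== RESULT ==
["at(bay)", "have(k1)", "key_at(k1,hall)", "locked(d_dock_bay)"]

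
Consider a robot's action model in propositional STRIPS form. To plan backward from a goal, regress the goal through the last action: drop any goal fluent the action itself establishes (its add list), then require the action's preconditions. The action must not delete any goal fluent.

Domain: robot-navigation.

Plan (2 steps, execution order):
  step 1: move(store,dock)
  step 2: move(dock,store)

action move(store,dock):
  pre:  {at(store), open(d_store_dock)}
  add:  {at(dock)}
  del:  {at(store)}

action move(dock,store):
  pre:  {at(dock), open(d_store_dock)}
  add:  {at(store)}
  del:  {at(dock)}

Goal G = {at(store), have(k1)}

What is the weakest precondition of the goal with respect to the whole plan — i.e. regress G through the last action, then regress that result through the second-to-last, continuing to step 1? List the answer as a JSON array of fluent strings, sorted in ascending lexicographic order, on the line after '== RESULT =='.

Regress step by step:
  through step 2 (move(dock,store)): drop {at(store)}, keep {have(k1)}, require {at(dock), open(d_store_dock)}
    → {at(dock), have(k1), open(d_store_dock)}
  through step 1 (move(store,dock)): drop {at(dock)}, keep {have(k1), open(d_store_dock)}, require {at(store), open(d_store_dock)}
    → {at(store), have(k1), open(d_store_dock)}

== RESULT ==
["at(store)", "have(k1)", "open(d_store_dock)"]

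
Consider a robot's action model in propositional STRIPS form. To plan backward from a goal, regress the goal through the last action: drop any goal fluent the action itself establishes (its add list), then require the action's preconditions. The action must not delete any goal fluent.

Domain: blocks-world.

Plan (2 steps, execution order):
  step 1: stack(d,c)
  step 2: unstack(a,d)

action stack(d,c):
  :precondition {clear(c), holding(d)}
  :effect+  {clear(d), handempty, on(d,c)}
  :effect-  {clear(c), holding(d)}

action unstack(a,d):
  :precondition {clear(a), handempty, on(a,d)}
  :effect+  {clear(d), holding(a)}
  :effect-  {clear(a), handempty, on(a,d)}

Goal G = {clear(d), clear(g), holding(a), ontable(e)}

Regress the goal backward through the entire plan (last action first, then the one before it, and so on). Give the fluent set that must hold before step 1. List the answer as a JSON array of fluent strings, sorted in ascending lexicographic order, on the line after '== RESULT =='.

Work backward from the goal:
  through step 2 (unstack(a,d)): drop {clear(d), holding(a)}, keep {clear(g), ontable(e)}, require {clear(a), handempty, on(a,d)}
    → {clear(a), clear(g), handempty, on(a,d), ontable(e)}
  through step 1 (stack(d,c)): drop {handempty}, keep {clear(a), clear(g), on(a,d), ontable(e)}, require {clear(c), holding(d)}
    → {clear(a), clear(c), clear(g), holding(d), on(a,d), ontable(e)}

== RESULT ==
["clear(a)", "clear(c)", "clear(g)", "holding(d)", "on(a,d)", "ontable(e)"]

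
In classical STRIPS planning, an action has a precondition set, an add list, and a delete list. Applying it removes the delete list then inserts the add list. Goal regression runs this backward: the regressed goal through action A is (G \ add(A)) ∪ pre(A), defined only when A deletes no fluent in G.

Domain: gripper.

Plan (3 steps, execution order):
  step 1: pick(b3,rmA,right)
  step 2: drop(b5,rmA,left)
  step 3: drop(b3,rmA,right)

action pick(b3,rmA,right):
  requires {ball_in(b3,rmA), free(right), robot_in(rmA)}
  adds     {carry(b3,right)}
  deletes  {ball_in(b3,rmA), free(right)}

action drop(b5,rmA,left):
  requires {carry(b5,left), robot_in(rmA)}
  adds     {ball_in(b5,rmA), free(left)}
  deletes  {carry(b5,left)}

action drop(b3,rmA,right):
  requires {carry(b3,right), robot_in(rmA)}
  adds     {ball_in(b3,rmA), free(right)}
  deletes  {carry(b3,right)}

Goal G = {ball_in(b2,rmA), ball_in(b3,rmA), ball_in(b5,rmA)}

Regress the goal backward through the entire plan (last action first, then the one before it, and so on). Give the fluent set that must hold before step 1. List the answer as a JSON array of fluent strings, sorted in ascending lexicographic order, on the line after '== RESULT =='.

Work backward from the goal:
  through step 3 (drop(b3,rmA,right)): drop {ball_in(b3,rmA)}, keep {ball_in(b2,rmA), ball_in(b5,rmA)}, require {carry(b3,right), robot_in(rmA)}
    → {ball_in(b2,rmA), ball_in(b5,rmA), carry(b3,right), robot_in(rmA)}
  through step 2 (drop(b5,rmA,left)): drop {ball_in(b5,rmA)}, keep {ball_in(b2,rmA), carry(b3,right), robot_in(rmA)}, require {carry(b5,left), robot_in(rmA)}
    → {ball_in(b2,rmA), carry(b3,right), carry(b5,left), robot_in(rmA)}
  through step 1 (pick(b3,rmA,right)): drop {carry(b3,right)}, keep {ball_in(b2,rmA), carry(b5,left), robot_in(rmA)}, require {ball_in(b3,rmA), free(right), robot_in(rmA)}
    → {ball_in(b2,rmA), ball_in(b3,rmA), carry(b5,left), free(right), robot_in(rmA)}

== RESULT ==
["ball_in(b2,rmA)", "ball_in(b3,rmA)", "carry(b5,left)", "free(right)", "robot_in(rmA)"]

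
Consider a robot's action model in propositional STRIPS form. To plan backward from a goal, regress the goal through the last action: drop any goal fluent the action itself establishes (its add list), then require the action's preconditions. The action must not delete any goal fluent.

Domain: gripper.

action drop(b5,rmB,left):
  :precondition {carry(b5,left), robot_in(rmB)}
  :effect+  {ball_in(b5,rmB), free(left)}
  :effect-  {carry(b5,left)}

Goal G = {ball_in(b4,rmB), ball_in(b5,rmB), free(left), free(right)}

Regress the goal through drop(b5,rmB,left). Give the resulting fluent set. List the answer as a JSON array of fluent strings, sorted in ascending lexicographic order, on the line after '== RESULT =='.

Regress:
  G ∩ del = {}  (empty — regression defined)
  G \ add = {ball_in(b4,rmB), ball_in(b5,rmB), free(left), free(right)} \ {ball_in(b5,rmB), free(left)} = {ball_in(b4,rmB), free(right)}
  ∪ pre   = {ball_in(b4,rmB), free(right)} ∪ {carry(b5,left), robot_in(rmB)}
          = {ball_in(b4,rmB), carry(b5,left), free(right), robot_in(rmB)}

== RESULT ==
["ball_in(b4,rmB)", "carry(b5,left)", "free(right)", "robot_in(rmB)"]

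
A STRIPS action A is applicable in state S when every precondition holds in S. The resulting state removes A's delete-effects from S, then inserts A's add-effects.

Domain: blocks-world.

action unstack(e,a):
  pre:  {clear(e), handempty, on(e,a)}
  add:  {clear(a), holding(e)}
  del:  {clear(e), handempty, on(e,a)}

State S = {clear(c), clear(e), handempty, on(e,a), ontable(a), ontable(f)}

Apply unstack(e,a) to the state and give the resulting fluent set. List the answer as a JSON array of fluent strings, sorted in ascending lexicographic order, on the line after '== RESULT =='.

Compute (S \ del) ∪ add:
  pre ⊆ S: {clear(e), handempty, on(e,a)} ⊆ S  — applicable
  S \ del = {clear(c), ontable(a), ontable(f)}
  ∪ add   = {clear(a), clear(c), holding(e), ontable(a), ontable(f)}

== RESULT ==
["clear(a)", "clear(c)", "holding(e)", "ontable(a)", "ontable(f)"]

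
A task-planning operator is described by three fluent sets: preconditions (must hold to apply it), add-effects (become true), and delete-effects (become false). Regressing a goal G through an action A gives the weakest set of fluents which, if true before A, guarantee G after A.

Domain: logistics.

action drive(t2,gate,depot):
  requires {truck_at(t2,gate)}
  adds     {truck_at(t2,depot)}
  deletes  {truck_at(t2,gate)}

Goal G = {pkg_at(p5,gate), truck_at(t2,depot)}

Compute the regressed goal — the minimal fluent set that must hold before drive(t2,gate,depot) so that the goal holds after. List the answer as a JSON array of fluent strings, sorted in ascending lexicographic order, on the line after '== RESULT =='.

Compute (G \ add) ∪ pre:
  G ∩ del = {}  (empty — regression defined)
  G \ add = {pkg_at(p5,gate), truck_at(t2,depot)} \ {truck_at(t2,depot)} = {pkg_at(p5,gate)}
  ∪ pre   = {pkg_at(p5,gate)} ∪ {truck_at(t2,gate)}
          = {pkg_at(p5,gate), truck_at(t2,gate)}

== RESULT ==
["pkg_at(p5,gate)", "truck_at(t2,gate)"]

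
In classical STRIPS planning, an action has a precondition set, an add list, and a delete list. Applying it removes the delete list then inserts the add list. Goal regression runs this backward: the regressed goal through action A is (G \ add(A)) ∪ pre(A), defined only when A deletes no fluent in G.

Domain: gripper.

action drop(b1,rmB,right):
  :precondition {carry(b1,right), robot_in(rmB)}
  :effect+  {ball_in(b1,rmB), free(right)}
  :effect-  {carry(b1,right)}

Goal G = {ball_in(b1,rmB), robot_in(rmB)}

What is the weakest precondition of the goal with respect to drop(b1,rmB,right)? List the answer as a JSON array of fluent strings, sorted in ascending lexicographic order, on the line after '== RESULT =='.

Compute (G \ add) ∪ pre:
  G ∩ del = {}  (empty — regression defined)
  G \ add = {ball_in(b1,rmB), robot_in(rmB)} \ {ball_in(b1,rmB), free(right)} = {robot_in(rmB)}
  ∪ pre   = {robot_in(rmB)} ∪ {carry(b1,right), robot_in(rmB)}
          = {carry(b1,right), robot_in(rmB)}

== RESULT ==
["carry(b1,right)", "robot_in(rmB)"]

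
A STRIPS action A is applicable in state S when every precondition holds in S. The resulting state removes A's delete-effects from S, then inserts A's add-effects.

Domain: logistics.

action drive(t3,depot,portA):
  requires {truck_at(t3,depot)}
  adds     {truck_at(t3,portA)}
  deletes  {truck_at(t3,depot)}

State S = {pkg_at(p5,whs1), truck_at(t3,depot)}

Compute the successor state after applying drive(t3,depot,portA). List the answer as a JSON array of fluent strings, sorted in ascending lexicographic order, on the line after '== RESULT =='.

Progress:
  pre ⊆ S: {truck_at(t3,depot)} ⊆ S  — applicable
  S \ del = {pkg_at(p5,whs1)}
  ∪ add   = {pkg_at(p5,whs1), truck_at(t3,portA)}

== RESULT ==
["pkg_at(p5,whs1)", "truck_at(t3,portA)"]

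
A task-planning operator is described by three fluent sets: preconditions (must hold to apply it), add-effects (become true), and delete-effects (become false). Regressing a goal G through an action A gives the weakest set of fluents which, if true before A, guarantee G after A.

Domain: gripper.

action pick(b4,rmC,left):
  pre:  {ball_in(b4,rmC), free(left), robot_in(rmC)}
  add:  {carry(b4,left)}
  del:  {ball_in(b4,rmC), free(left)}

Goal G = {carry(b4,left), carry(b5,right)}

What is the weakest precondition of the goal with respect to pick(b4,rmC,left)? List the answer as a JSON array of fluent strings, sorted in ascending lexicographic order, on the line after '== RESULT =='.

Compute (G \ add) ∪ pre:
  G ∩ del = {}  (empty — regression defined)
  G \ add = {carry(b4,left), carry(b5,right)} \ {carry(b4,left)} = {carry(b5,right)}
  ∪ pre   = {carry(b5,right)} ∪ {ball_in(b4,rmC), free(left), robot_in(rmC)}
          = {ball_in(b4,rmC), carry(b5,right), free(left), robot_in(rmC)}

== RESULT ==
["ball_in(b4,rmC)", "carry(b5,right)", "free(left)", "robot_in(rmC)"]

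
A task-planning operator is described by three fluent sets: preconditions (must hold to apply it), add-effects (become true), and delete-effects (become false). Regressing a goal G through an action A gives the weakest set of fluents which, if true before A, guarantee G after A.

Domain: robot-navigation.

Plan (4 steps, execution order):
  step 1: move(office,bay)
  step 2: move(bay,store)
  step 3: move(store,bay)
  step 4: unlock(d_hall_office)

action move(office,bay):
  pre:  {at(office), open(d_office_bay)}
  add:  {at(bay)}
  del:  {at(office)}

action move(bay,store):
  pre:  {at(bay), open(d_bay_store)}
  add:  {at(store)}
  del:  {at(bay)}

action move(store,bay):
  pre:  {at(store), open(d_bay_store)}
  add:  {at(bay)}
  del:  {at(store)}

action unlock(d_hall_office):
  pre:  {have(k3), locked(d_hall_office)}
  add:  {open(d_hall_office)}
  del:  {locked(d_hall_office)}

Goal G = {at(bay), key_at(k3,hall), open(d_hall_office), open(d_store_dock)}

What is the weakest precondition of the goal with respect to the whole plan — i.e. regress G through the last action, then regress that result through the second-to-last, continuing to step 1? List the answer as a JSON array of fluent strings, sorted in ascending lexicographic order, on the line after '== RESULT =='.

Work backward from the goal:
  through step 4 (unlock(d_hall_office)): drop {open(d_hall_office)}, keep {at(bay), key_at(k3,hall), open(d_store_dock)}, require {have(k3), locked(d_hall_office)}
    → {at(bay), have(k3), key_at(k3,hall), locked(d_hall_office), open(d_store_dock)}
  through step 3 (move(store,bay)): drop {at(bay)}, keep {have(k3), key_at(k3,hall), locked(d_hall_office), open(d_store_dock)}, require {at(store), open(d_bay_store)}
    → {at(store), have(k3), key_at(k3,hall), locked(d_hall_office), open(d_bay_store), open(d_store_dock)}
  through step 2 (move(bay,store)): drop {at(store)}, keep {have(k3), key_at(k3,hall), locked(d_hall_office), open(d_bay_store), open(d_store_dock)}, require {at(bay), open(d_bay_store)}
    → {at(bay), have(k3), key_at(k3,hall), locked(d_hall_office), open(d_bay_store), open(d_store_dock)}
  through step 1 (move(office,bay)): drop {at(bay)}, keep {have(k3), key_at(k3,hall), locked(d_hall_office), open(d_bay_store), open(d_store_dock)}, require {at(office), open(d_office_bay)}
    → {at(office), have(k3), key_at(k3,hall), locked(d_hall_office), open(d_bay_store), open(d_office_bay), open(d_store_dock)}

== RESULT ==
["at(office)", "have(k3)", "key_at(k3,hall)", "locked(d_hall_office)", "open(d_bay_store)", "open(d_office_bay)", "open(d_store_dock)"]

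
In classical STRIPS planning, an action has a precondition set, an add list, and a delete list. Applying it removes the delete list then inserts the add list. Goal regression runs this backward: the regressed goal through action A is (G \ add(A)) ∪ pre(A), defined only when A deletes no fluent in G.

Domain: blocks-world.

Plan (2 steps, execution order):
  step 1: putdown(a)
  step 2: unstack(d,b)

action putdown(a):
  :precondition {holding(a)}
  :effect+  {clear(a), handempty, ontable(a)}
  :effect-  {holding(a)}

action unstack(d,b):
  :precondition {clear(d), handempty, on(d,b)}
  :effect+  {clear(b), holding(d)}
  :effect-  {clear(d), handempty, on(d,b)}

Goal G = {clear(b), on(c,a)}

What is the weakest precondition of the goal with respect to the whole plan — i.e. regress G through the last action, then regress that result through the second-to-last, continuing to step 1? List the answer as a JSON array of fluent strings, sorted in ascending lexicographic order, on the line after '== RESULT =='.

Regress step by step:
  through step 2 (unstack(d,b)): drop {clear(b)}, keep {on(c,a)}, require {clear(d), handempty, on(d,b)}
    → {clear(d), handempty, on(c,a), on(d,b)}
  through step 1 (putdown(a)): drop {handempty}, keep {clear(d), on(c,a), on(d,b)}, require {holding(a)}
    → {clear(d), holding(a), on(c,a), on(d,b)}

== RESULT ==
["clear(d)", "holding(a)", "on(c,a)", "on(d,b)"]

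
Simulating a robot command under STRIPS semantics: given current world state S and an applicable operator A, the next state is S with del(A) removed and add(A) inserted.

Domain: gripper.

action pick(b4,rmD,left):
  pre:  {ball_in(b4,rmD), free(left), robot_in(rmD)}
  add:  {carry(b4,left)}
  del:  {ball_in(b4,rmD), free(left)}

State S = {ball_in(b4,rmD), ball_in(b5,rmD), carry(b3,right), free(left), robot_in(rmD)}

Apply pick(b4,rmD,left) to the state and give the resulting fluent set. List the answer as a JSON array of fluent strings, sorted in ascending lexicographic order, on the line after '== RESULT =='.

Compute (S \ del) ∪ add:
  pre ⊆ S: {ball_in(b4,rmD), free(left), robot_in(rmD)} ⊆ S  — applicable
  S \ del = {ball_in(b5,rmD), carry(b3,right), robot_in(rmD)}
  ∪ add   = {ball_in(b5,rmD), carry(b3,right), carry(b4,left), robot_in(rmD)}

== RESULT ==
["ball_in(b5,rmD)", "carry(b3,right)", "carry(b4,left)", "robot_in(rmD)"]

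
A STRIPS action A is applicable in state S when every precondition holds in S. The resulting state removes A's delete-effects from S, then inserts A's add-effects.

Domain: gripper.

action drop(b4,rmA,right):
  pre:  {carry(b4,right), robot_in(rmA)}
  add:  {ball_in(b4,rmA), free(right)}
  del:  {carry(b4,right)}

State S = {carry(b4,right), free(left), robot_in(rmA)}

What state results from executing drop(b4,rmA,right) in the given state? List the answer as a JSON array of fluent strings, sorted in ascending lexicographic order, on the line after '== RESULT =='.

Progress:
  pre ⊆ S: {carry(b4,right), robot_in(rmA)} ⊆ S  — applicable
  S \ del = {free(left), robot_in(rmA)}
  ∪ add   = {ball_in(b4,rmA), free(left), free(right), robot_in(rmA)}

== RESULT ==
["ball_in(b4,rmA)", "free(left)", "free(right)", "robot_in(rmA)"]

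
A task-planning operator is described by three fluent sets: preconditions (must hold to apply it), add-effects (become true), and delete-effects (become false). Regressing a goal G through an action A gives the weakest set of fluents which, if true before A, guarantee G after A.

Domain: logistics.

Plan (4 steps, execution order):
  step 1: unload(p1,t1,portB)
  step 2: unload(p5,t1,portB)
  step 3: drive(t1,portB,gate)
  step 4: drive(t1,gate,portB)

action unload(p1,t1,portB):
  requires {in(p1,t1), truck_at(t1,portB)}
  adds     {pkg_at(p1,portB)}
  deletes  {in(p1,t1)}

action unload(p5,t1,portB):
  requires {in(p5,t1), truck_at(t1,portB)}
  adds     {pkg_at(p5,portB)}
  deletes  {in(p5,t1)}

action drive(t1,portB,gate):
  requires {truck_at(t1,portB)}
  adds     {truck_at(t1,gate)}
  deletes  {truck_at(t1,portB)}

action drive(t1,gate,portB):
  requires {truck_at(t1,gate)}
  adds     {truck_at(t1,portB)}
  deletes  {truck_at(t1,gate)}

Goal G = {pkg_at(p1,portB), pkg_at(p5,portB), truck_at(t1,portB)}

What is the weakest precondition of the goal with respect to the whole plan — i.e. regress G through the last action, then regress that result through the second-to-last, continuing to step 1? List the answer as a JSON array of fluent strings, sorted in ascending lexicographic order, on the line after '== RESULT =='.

Work backward from the goal:
  through step 4 (drive(t1,gate,portB)): drop {truck_at(t1,portB)}, keep {pkg_at(p1,portB), pkg_at(p5,portB)}, require {truck_at(t1,gate)}
    → {pkg_at(p1,portB), pkg_at(p5,portB), truck_at(t1,gate)}
  through step 3 (drive(t1,portB,gate)): drop {truck_at(t1,gate)}, keep {pkg_at(p1,portB), pkg_at(p5,portB)}, require {truck_at(t1,portB)}
    → {pkg_at(p1,portB), pkg_at(p5,portB), truck_at(t1,portB)}
  through step 2 (unload(p5,t1,portB)): drop {pkg_at(p5,portB)}, keep {pkg_at(p1,portB), truck_at(t1,portB)}, require {in(p5,t1), truck_at(t1,portB)}
    → {in(p5,t1), pkg_at(p1,portB), truck_at(t1,portB)}
  through step 1 (unload(p1,t1,portB)): drop {pkg_at(p1,portB)}, keep {in(p5,t1), truck_at(t1,portB)}, require {in(p1,t1), truck_at(t1,portB)}
    → {in(p1,t1), in(p5,t1), truck_at(t1,portB)}

== RESULT ==
["in(p1,t1)", "in(p5,t1)", "truck_at(t1,portB)"]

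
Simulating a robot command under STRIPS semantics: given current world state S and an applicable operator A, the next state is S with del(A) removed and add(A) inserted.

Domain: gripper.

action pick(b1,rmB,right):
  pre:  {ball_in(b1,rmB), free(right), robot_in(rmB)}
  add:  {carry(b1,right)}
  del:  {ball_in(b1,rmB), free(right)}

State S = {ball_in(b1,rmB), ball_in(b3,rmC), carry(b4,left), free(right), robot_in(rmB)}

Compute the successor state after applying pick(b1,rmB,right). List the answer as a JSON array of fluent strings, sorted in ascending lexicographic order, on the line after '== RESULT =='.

Compute (S \ del) ∪ add:
  pre ⊆ S: {ball_in(b1,rmB), free(right), robot_in(rmB)} ⊆ S  — applicable
  S \ del = {ball_in(b3,rmC), carry(b4,left), robot_in(rmB)}
  ∪ add   = {ball_in(b3,rmC), carry(b1,right), carry(b4,left), robot_in(rmB)}

== RESULT ==
["ball_in(b3,rmC)", "carry(b1,right)", "carry(b4,left)", "robot_in(rmB)"]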